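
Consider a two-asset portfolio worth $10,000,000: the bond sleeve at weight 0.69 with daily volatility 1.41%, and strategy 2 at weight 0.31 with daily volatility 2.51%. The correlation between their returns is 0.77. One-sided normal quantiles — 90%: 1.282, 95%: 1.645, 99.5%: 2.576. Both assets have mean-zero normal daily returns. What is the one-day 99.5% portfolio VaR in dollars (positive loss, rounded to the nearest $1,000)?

σ_p² = 0.69²·1.41² + 0.31²·2.51² + 2·0.77·0.69·0.31·1.41·2.51 = 2.7178 (%²).
σ_p = √2.7178 = 1.649%.
VaR = 2.576 × 1.649% = 4.248%; on $10,000,000 that is $424,800.

$425,000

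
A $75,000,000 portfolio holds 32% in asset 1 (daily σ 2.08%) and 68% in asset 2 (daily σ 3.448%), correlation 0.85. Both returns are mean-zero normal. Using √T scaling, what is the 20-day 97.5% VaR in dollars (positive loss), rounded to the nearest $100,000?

$19,300,000

σ_p = √(0.32²·2.08² + 0.68²·3.448² + 2·0.85·0.32·0.68·2.08·3.448) = 2.931%.
σ_{20d} = 2.931% × √20 = 13.108%.
z(97.5%) = 1.960.
VaR = 1.960 × 13.108% = 25.692%; on $75,000,000 that is $19,269,000.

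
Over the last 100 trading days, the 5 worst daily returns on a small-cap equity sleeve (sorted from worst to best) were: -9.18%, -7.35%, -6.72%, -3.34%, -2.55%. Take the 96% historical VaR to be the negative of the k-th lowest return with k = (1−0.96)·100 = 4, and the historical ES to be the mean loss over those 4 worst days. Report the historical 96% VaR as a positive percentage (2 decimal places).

k = 4; the 4th lowest return is -3.34%, so VaR = 3.34%.

3.34%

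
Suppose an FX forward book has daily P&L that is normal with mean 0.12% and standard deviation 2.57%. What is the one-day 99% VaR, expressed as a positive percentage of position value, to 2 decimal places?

At 99% one-sided, z = 2.326.
VaR = −μ + z·σ = −(0.12%) + 2.326 × 2.57% = 5.858%.

5.86%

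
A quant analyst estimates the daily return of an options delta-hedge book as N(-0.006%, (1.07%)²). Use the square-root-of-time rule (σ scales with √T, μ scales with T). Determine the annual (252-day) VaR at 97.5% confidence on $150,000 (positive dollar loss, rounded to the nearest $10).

At 97.5%, z = 1.960.
σ_{252d} = 1.07% × √252 = 16.986%; μ_{252d} = 252 × -0.006% = -1.512%.
VaR = −(-1.512%) + 1.960 × 16.986% = 34.805%.
On $150,000: 0.34805 × $150,000 = $52,207.

$52,210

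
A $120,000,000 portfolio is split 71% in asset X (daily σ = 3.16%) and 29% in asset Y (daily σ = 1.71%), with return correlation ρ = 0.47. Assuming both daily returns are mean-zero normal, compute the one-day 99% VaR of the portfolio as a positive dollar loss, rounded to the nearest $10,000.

$7,020,000

σ_p² = 0.71²·3.16² + 0.29²·1.71² + 2·0.47·0.71·0.29·3.16·1.71 = 6.3255 (%²).
σ_p = √6.3255 = 2.515%.
At 99%, z = 2.326.
VaR = 2.326 × 2.515% = 5.850%; on $120,000,000 that is $7,020,000.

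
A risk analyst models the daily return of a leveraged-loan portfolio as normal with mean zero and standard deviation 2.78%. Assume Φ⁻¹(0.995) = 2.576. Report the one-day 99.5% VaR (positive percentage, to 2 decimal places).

7.16%

VaR = z·σ = 2.576 × 2.78% = 7.161%.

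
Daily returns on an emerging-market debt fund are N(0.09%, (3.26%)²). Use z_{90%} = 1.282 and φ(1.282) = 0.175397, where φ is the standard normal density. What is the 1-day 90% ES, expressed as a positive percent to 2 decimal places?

Tail multiplier: φ(z)/(1−α) = 0.175397 / 0.1 = 1.754.
ES = −(0.09%) + 3.26% × 1.754 = 5.628%.

5.63%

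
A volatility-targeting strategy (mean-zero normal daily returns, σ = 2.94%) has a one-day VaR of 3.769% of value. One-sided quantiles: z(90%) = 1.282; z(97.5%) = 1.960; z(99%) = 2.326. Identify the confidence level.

90%

Implied z = VaR/σ = 3.769 / 2.94 = 1.282.
This matches z(90%) = 1.282.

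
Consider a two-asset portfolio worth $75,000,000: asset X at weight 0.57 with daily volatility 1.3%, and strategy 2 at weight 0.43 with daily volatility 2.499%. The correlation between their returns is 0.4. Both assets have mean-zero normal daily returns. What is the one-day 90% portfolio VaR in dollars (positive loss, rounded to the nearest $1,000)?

σ_p² = 0.57²·1.3² + 0.43²·2.499² + 2·0.4·0.57·0.43·1.3·2.499 = 2.3408 (%²).
σ_p = √2.3408 = 1.530%.
At 90%, z = 1.282.
VaR = 1.282 × 1.530% = 1.961%; on $75,000,000 that is $1,470,750.

$1,471,000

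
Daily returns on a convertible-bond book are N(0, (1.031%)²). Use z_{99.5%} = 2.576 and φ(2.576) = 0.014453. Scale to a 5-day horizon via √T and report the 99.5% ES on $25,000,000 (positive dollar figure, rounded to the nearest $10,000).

$1,670,000

σ_{5d} = 1.031% × √5 = 2.305%.
ES multiplier = φ(z)/(1−α) = 0.014453/0.005 = 2.891.
ES = 2.305% × 2.891 = 6.664%; on $25,000,000: $1,666,000.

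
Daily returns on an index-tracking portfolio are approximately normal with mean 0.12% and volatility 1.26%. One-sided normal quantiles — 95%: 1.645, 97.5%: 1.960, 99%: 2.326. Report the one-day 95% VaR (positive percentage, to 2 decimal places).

1.95%

VaR = −μ + z·σ = −(0.12%) + 1.645 × 1.26% = 1.953%.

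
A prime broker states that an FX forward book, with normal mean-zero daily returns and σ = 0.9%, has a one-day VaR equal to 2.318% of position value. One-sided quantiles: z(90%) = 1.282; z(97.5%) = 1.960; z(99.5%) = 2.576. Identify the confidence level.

Implied z = VaR/σ = 2.318 / 0.9 = 2.576.
This matches z(99.5%) = 2.576.

99.5%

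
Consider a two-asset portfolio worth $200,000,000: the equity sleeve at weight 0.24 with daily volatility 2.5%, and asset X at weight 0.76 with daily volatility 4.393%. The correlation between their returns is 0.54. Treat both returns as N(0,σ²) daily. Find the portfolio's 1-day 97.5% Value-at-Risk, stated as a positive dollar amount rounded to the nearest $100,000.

$14,500,000

σ_p² = 0.24²·2.5² + 0.76²·4.393² + 2·0.54·0.24·0.76·2.5·4.393 = 13.6702 (%²).
σ_p = √13.6702 = 3.697%.
At 97.5%, z = 1.960.
VaR = 1.960 × 3.697% = 7.246%; on $200,000,000 that is $14,492,000.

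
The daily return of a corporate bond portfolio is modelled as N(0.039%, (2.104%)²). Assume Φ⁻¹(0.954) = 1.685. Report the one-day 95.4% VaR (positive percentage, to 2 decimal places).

3.51%

VaR = −μ + z·σ = −(0.039%) + 1.685 × 2.104% = 3.506%.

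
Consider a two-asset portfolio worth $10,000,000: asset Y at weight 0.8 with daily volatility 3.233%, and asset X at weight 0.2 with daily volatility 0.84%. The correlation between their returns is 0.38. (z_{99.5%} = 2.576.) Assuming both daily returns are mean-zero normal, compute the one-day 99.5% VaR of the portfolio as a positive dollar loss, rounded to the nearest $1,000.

σ_p² = 0.8²·3.233² + 0.2²·0.84² + 2·0.38·0.8·0.2·3.233·0.84 = 7.0479 (%²).
σ_p = √7.0479 = 2.655%.
VaR = 2.576 × 2.655% = 6.839%; on $10,000,000 that is $683,900.

$684,000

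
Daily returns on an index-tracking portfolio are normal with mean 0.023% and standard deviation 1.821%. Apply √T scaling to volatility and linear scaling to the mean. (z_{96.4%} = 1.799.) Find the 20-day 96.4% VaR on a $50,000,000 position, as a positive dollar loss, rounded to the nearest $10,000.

σ_{20d} = 1.821% × √20 = 8.144%; μ_{20d} = 20 × 0.023% = 0.460%.
VaR = −(0.460%) + 1.799 × 8.144% = 14.191%.
On $50,000,000: 0.14191 × $50,000,000 = $7,095,500.

$7,100,000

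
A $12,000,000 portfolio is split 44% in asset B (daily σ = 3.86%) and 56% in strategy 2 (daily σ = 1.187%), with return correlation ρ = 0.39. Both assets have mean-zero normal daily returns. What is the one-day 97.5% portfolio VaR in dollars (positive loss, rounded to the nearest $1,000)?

$482,000

σ_p² = 0.44²·3.86² + 0.56²·1.187² + 2·0.39·0.44·0.56·3.86·1.187 = 4.2070 (%²).
σ_p = √4.2070 = 2.051%.
At 97.5%, z = 1.960.
VaR = 1.960 × 2.051% = 4.020%; on $12,000,000 that is $482,400.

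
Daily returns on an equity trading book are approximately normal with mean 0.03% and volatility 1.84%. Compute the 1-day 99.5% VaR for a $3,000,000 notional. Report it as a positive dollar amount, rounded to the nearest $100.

$141,300

At 99.5% one-sided, z = 2.576.
VaR = −μ + z·σ = −(0.03%) + 2.576 × 1.84% = 4.710%.
On $3,000,000: 0.04710 × $3,000,000 = $141,300.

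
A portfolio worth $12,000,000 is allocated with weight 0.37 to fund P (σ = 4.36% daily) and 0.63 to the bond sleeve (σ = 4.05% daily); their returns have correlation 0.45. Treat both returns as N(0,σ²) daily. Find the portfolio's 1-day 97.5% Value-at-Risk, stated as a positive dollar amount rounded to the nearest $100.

$842,000

σ_p² = 0.37²·4.36² + 0.63²·4.05² + 2·0.45·0.37·0.63·4.36·4.05 = 12.8170 (%²).
σ_p = √12.8170 = 3.580%.
At 97.5%, z = 1.960.
VaR = 1.960 × 3.580% = 7.017%; on $12,000,000 that is $842,040.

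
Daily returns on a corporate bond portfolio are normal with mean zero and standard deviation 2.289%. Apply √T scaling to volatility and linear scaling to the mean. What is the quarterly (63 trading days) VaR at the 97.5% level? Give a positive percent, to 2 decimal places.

At 97.5%, z = 1.960.
σ_{63d} = 2.289% × √63 = 18.168%.
VaR = 1.960 × 18.168% = 35.609%.

35.61%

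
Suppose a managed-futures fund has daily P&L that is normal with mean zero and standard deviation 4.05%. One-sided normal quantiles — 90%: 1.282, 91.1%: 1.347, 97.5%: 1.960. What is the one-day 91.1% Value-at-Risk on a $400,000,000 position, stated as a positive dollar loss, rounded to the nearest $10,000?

$21,820,000

VaR = z·σ = 1.347 × 4.05% = 5.455%.
On $400,000,000: 0.05455 × $400,000,000 = $21,820,000.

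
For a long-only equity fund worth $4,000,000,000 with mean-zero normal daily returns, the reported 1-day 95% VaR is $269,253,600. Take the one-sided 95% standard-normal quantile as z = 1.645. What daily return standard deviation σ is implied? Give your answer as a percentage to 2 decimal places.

VaR as a fraction: $269,253,600 / $4,000,000,000 = 6.731%.
σ = VaR / z = 6.731% / 1.645 = 4.092%.

4.09%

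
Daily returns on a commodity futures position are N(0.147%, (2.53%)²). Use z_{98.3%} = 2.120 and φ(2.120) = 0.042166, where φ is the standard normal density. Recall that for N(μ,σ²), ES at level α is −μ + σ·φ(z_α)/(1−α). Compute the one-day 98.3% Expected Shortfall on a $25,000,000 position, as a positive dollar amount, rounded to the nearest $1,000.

Tail multiplier: φ(z)/(1−α) = 0.042166 / 0.017 = 2.480.
ES = −(0.147%) + 2.53% × 2.480 = 6.127%.
On $25,000,000: 0.06127 × $25,000,000 = $1,531,750.

$1,532,000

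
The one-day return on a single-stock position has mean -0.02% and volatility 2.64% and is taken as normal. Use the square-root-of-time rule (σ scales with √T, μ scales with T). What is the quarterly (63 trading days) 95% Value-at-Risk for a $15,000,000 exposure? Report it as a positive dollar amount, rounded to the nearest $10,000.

$5,360,000

At 95%, z = 1.645.
σ_{63d} = 2.64% × √63 = 20.954%; μ_{63d} = 63 × -0.02% = -1.260%.
VaR = −(-1.260%) + 1.645 × 20.954% = 35.729%.
On $15,000,000: 0.35729 × $15,000,000 = $5,359,350.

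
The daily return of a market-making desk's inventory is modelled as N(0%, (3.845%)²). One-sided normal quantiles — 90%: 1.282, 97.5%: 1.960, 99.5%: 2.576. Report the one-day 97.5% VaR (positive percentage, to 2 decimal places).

7.54%

VaR = z·σ = 1.960 × 3.845% = 7.536%.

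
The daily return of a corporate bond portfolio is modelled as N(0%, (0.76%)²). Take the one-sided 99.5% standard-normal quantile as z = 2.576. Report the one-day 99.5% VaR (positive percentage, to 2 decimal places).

VaR = z·σ = 2.576 × 0.76% = 1.958%.

1.96%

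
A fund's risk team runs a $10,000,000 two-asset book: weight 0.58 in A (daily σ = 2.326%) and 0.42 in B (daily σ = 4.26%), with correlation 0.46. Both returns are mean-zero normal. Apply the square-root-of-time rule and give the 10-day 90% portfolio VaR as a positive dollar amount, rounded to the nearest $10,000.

σ_p = √(0.58²·2.326² + 0.42²·4.26² + 2·0.46·0.58·0.42·2.326·4.26) = 2.691%.
σ_{10d} = 2.691% × √10 = 8.510%.
z(90%) = 1.282.
VaR = 1.282 × 8.510% = 10.910%; on $10,000,000 that is $1,091,000.

$1,090,000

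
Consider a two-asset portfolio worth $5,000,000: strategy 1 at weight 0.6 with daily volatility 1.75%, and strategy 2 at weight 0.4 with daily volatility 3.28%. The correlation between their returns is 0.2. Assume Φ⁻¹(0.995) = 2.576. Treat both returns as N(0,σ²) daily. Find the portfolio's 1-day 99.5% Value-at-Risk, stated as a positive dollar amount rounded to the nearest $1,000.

$237,000

σ_p² = 0.6²·1.75² + 0.4²·3.28² + 2·0.2·0.6·0.4·1.75·3.28 = 3.3749 (%²).
σ_p = √3.3749 = 1.837%.
VaR = 2.576 × 1.837% = 4.732%; on $5,000,000 that is $236,600.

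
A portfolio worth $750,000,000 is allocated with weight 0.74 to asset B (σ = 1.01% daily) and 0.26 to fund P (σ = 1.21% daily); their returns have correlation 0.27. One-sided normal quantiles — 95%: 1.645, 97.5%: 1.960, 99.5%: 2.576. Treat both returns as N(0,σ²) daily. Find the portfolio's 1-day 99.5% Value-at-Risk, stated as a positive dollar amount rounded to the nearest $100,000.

$17,100,000

σ_p² = 0.74²·1.01² + 0.26²·1.21² + 2·0.27·0.74·0.26·1.01·1.21 = 0.7846 (%²).
σ_p = √0.7846 = 0.886%.
VaR = 2.576 × 0.886% = 2.282%; on $750,000,000 that is $17,115,000.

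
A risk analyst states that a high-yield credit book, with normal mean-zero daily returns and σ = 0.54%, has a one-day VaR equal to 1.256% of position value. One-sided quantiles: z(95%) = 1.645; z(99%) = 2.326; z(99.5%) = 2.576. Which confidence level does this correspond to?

Implied z = VaR/σ = 1.256 / 0.54 = 2.326.
This matches z(99%) = 2.326.

99%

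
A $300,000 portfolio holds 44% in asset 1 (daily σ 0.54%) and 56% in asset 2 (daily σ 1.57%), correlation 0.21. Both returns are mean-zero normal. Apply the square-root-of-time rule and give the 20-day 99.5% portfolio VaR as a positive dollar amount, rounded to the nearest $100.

$33,100

σ_p = √(0.44²·0.54² + 0.56²·1.57² + 2·0.21·0.44·0.56·0.54·1.57) = 0.958%.
σ_{20d} = 0.958% × √20 = 4.284%.
z(99.5%) = 2.576.
VaR = 2.576 × 4.284% = 11.036%; on $300,000 that is $33,108.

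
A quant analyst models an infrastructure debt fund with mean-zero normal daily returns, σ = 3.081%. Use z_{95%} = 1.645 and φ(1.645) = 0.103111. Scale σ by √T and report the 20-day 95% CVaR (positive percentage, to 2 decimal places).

σ_{20d} = 3.081% × √20 = 13.779%.
ES multiplier = φ(z)/(1−α) = 0.103111/0.05 = 2.062.
ES = 13.779% × 2.062 = 28.412%.

28.41%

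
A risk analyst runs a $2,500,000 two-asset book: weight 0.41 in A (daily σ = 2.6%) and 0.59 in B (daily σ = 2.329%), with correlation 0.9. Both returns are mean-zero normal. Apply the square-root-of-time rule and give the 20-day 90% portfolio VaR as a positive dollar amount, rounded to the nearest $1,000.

σ_p = √(0.41²·2.6² + 0.59²·2.329² + 2·0.9·0.41·0.59·2.6·2.329) = 2.379%.
σ_{20d} = 2.379% × √20 = 10.639%.
z(90%) = 1.282.
VaR = 1.282 × 10.639% = 13.639%; on $2,500,000 that is $340,975.

$341,000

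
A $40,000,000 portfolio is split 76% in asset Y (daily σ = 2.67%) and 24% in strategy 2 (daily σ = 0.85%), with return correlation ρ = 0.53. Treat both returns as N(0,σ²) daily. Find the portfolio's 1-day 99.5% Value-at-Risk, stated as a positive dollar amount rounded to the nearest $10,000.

$2,210,000

σ_p² = 0.76²·2.67² + 0.24²·0.85² + 2·0.53·0.76·0.24·2.67·0.85 = 4.5981 (%²).
σ_p = √4.5981 = 2.144%.
At 99.5%, z = 2.576.
VaR = 2.576 × 2.144% = 5.523%; on $40,000,000 that is $2,209,200.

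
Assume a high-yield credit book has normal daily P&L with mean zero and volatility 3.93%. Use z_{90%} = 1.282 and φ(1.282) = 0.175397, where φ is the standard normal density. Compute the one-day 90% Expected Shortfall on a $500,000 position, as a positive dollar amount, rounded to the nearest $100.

Tail multiplier: φ(z)/(1−α) = 0.175397 / 0.1 = 1.754.
ES = 3.93% × 1.754 = 6.893%.
On $500,000: 0.06893 × $500,000 = $34,465.

$34,500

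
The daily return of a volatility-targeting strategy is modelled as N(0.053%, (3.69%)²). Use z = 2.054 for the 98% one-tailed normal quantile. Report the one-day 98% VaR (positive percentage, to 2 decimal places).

7.53%

VaR = −μ + z·σ = −(0.053%) + 2.054 × 3.69% = 7.526%.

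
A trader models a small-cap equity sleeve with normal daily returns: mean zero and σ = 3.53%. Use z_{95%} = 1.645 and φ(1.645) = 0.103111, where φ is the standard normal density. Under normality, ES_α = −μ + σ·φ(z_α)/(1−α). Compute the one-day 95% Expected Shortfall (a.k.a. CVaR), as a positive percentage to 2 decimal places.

7.28%

Tail multiplier: φ(z)/(1−α) = 0.103111 / 0.05 = 2.062.
ES = 3.53% × 2.062 = 7.279%.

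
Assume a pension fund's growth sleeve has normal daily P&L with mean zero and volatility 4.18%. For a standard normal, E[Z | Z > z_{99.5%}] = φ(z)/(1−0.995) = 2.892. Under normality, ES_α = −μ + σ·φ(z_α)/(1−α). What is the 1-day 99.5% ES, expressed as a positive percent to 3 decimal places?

ES = 4.18% × 2.892 = 12.089%.

12.089%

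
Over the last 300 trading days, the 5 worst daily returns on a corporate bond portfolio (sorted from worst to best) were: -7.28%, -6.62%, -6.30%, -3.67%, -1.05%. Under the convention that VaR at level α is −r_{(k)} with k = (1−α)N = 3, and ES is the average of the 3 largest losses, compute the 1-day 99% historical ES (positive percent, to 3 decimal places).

6.733%

The 3 worst returns sum to -20.20%.
ES = −(-20.20%) / 3 = 6.7333…% ≈ 6.733%.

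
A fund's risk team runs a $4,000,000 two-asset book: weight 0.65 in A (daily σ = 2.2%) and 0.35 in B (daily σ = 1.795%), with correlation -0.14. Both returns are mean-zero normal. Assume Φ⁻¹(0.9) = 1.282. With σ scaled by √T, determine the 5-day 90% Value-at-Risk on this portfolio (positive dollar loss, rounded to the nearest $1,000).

σ_p = √(0.65²·2.2² + 0.35²·1.795² + 2·-0.14·0.65·0.35·2.2·1.795) = 1.479%.
σ_{5d} = 1.479% × √5 = 3.307%.
VaR = 1.282 × 3.307% = 4.240%; on $4,000,000 that is $169,600.

$170,000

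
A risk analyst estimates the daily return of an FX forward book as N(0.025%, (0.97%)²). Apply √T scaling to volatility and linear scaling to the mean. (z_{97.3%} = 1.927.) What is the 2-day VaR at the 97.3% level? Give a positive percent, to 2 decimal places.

2.59%

σ_{2d} = 0.97% × √2 = 1.372%; μ_{2d} = 2 × 0.025% = 0.050%.
VaR = −(0.050%) + 1.927 × 1.372% = 2.594%.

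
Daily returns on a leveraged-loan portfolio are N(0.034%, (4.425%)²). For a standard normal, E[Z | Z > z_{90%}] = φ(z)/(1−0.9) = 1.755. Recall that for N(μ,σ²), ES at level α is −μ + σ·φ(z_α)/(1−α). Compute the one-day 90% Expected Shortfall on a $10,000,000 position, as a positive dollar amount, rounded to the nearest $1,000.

$773,000

ES = −(0.034%) + 4.425% × 1.755 = 7.732%.
On $10,000,000: 0.07732 × $10,000,000 = $773,200.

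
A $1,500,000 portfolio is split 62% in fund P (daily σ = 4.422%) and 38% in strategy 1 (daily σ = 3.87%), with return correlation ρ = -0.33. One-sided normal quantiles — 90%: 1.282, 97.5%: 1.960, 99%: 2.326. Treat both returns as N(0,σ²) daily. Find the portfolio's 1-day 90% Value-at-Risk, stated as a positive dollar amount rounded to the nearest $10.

$50,940

σ_p² = 0.62²·4.422² + 0.38²·3.87² + 2·-0.33·0.62·0.38·4.422·3.87 = 7.0182 (%²).
σ_p = √7.0182 = 2.649%.
VaR = 1.282 × 2.649% = 3.396%; on $1,500,000 that is $50,940.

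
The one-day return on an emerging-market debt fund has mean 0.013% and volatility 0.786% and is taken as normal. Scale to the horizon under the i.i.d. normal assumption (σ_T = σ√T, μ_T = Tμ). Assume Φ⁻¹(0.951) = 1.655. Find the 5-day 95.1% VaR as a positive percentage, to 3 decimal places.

2.844%

σ_{5d} = 0.786% × √5 = 1.758%; μ_{5d} = 5 × 0.013% = 0.065%.
VaR = −(0.065%) + 1.655 × 1.758% = 2.844%.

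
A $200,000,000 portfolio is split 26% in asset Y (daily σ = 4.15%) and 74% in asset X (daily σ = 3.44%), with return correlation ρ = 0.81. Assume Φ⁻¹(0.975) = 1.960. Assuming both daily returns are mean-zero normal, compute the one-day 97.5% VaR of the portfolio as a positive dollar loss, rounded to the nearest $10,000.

$13,630,000

σ_p² = 0.26²·4.15² + 0.74²·3.44² + 2·0.81·0.26·0.74·4.15·3.44 = 12.0940 (%²).
σ_p = √12.0940 = 3.478%.
VaR = 1.960 × 3.478% = 6.817%; on $200,000,000 that is $13,634,000.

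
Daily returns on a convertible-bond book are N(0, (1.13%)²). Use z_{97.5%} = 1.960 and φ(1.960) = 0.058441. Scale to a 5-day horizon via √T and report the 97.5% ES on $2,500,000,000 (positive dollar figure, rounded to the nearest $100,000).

σ_{5d} = 1.13% × √5 = 2.527%.
ES multiplier = φ(z)/(1−α) = 0.058441/0.025 = 2.338.
ES = 2.527% × 2.338 = 5.908%; on $2,500,000,000: $147,700,000.

$147,700,000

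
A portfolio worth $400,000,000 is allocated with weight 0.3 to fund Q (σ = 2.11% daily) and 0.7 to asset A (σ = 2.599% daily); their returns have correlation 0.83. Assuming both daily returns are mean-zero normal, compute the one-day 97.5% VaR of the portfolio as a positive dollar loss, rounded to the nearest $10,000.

$18,590,000

σ_p² = 0.3²·2.11² + 0.7²·2.599² + 2·0.83·0.3·0.7·2.11·2.599 = 5.6222 (%²).
σ_p = √5.6222 = 2.371%.
At 97.5%, z = 1.960.
VaR = 1.960 × 2.371% = 4.647%; on $400,000,000 that is $18,588,000.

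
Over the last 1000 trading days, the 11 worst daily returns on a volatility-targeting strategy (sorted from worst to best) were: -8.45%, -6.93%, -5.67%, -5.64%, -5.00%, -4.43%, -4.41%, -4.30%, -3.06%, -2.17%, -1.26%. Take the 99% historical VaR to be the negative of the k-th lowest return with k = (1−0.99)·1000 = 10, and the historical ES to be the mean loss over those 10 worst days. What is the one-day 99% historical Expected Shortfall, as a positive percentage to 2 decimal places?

5.01%

The 10 worst returns sum to -50.06%.
ES = −(-50.06%) / 10 = 5.006% ≈ 5.01%.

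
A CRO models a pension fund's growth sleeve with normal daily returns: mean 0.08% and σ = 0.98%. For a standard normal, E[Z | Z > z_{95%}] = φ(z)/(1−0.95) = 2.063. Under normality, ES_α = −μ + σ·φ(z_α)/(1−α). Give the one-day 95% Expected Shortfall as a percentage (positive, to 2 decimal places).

1.94%

ES = −(0.08%) + 0.98% × 2.063 = 1.942%.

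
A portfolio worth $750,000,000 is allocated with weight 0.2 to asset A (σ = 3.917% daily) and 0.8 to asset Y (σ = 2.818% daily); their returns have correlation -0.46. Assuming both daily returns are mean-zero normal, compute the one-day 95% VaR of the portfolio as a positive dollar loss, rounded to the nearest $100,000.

$24,900,000

σ_p² = 0.2²·3.917² + 0.8²·2.818² + 2·-0.46·0.2·0.8·3.917·2.818 = 4.0712 (%²).
σ_p = √4.0712 = 2.018%.
At 95%, z = 1.645.
VaR = 1.645 × 2.018% = 3.320%; on $750,000,000 that is $24,900,000.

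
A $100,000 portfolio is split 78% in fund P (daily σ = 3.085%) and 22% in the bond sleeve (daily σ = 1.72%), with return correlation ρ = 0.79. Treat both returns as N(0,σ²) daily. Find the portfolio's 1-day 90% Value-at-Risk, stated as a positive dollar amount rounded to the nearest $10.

$3,480

σ_p² = 0.78²·3.085² + 0.22²·1.72² + 2·0.79·0.78·0.22·3.085·1.72 = 7.3721 (%²).
σ_p = √7.3721 = 2.715%.
At 90%, z = 1.282.
VaR = 1.282 × 2.715% = 3.481%; on $100,000 that is $3,481.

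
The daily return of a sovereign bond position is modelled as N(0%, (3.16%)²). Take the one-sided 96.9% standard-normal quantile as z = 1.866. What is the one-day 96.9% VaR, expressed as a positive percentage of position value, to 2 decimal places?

5.90%

VaR = z·σ = 1.866 × 3.16% = 5.897%.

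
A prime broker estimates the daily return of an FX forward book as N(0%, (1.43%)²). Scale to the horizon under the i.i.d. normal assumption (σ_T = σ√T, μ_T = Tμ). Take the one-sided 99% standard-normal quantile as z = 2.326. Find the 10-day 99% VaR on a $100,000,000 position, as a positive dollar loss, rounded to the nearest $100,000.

σ_{10d} = 1.43% × √10 = 4.522%.
VaR = 2.326 × 4.522% = 10.518%.
On $100,000,000: 0.10518 × $100,000,000 = $10,518,000.

$10,500,000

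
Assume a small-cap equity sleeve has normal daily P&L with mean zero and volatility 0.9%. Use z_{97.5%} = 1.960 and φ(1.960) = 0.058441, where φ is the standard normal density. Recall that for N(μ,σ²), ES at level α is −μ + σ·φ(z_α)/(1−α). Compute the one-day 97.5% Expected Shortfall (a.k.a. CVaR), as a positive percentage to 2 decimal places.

2.10%

Tail multiplier: φ(z)/(1−α) = 0.058441 / 0.025 = 2.338.
ES = 0.9% × 2.338 = 2.104%.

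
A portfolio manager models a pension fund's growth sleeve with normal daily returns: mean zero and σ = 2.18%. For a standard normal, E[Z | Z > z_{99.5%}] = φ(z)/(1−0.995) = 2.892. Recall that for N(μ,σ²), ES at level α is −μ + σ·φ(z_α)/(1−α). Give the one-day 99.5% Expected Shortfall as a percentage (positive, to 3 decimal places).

6.305%

ES = 2.18% × 2.892 = 6.305%.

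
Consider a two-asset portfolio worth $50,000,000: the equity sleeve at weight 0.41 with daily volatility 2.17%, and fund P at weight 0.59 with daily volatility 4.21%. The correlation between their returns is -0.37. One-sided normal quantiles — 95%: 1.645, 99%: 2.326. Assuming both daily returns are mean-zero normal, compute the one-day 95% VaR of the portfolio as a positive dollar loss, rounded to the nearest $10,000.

σ_p² = 0.41²·2.17² + 0.59²·4.21² + 2·-0.37·0.41·0.59·2.17·4.21 = 5.3260 (%²).
σ_p = √5.3260 = 2.308%.
VaR = 1.645 × 2.308% = 3.797%; on $50,000,000 that is $1,898,500.

$1,900,000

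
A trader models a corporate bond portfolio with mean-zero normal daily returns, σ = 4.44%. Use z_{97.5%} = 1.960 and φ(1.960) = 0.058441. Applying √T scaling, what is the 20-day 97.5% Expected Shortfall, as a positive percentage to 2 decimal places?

σ_{20d} = 4.44% × √20 = 19.856%.
ES multiplier = φ(z)/(1−α) = 0.058441/0.025 = 2.338.
ES = 19.856% × 2.338 = 46.423%.

46.42%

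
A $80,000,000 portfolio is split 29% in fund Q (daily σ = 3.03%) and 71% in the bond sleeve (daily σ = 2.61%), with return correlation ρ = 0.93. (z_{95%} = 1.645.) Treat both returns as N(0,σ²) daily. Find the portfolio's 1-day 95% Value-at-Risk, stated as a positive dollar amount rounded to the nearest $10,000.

σ_p² = 0.29²·3.03² + 0.71²·2.61² + 2·0.93·0.29·0.71·3.03·2.61 = 7.2348 (%²).
σ_p = √7.2348 = 2.690%.
VaR = 1.645 × 2.690% = 4.425%; on $80,000,000 that is $3,540,000.

$3,540,000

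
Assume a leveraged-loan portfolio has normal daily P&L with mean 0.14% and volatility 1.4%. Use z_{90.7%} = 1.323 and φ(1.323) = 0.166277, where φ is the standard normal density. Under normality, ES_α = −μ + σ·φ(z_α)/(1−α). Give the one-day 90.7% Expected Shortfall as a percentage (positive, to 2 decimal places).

2.36%

Tail multiplier: φ(z)/(1−α) = 0.166277 / 0.093 = 1.788.
ES = −(0.14%) + 1.4% × 1.788 = 2.363%.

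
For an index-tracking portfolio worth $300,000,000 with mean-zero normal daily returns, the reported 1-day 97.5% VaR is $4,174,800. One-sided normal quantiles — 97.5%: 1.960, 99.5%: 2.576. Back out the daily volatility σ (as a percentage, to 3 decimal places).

0.710%

VaR as a fraction: $4,174,800 / $300,000,000 = 1.392%.
σ = VaR / z = 1.392% / 1.960 = 0.710%.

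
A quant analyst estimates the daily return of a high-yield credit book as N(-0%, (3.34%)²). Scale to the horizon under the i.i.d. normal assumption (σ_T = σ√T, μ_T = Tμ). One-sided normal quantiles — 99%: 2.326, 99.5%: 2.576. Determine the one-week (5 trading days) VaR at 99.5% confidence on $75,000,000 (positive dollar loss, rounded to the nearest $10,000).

$14,430,000

σ_{5d} = 3.34% × √5 = 7.468%.
VaR = 2.576 × 7.468% = 19.238%.
On $75,000,000: 0.19238 × $75,000,000 = $14,428,500.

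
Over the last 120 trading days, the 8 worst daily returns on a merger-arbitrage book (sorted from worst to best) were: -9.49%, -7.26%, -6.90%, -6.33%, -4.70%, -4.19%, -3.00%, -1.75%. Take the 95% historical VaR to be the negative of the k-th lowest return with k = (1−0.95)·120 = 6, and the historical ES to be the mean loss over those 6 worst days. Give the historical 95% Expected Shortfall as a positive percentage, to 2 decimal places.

The 6 worst returns sum to -38.87%.
ES = −(-38.87%) / 6 = 6.4783…% ≈ 6.48%.

6.48%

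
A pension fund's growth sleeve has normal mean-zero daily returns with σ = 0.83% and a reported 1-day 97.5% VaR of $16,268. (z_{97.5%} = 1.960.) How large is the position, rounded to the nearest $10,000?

VaR as a fraction of value: z·σ = 1.960 × 0.83% = 1.6268%.
Position = $16,268 / 0.016268 = $1,000,000.

$1,000,000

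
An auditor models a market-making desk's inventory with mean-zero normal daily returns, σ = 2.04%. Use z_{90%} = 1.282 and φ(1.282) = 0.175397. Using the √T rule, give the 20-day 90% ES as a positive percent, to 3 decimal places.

16.002%

σ_{20d} = 2.04% × √20 = 9.123%.
ES multiplier = φ(z)/(1−α) = 0.175397/0.1 = 1.754.
ES = 9.123% × 1.754 = 16.002%.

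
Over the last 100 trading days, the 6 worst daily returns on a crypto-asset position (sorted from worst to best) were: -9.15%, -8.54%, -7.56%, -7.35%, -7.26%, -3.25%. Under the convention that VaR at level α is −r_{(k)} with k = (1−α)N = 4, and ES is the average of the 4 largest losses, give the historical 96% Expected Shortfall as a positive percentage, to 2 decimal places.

8.15%

The 4 worst returns sum to -32.60%.
ES = −(-32.60%) / 4 = 8.15%.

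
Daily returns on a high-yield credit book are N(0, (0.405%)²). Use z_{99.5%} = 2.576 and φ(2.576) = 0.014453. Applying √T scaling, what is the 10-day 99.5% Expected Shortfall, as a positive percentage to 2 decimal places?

3.70%

σ_{10d} = 0.405% × √10 = 1.281%.
ES multiplier = φ(z)/(1−α) = 0.014453/0.005 = 2.891.
ES = 1.281% × 2.891 = 3.703%.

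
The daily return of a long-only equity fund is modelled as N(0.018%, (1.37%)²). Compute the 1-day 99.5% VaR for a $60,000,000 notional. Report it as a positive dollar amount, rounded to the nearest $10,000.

$2,110,000

At 99.5% one-sided, z = 2.576.
VaR = −μ + z·σ = −(0.018%) + 2.576 × 1.37% = 3.511%.
On $60,000,000: 0.03511 × $60,000,000 = $2,106,600.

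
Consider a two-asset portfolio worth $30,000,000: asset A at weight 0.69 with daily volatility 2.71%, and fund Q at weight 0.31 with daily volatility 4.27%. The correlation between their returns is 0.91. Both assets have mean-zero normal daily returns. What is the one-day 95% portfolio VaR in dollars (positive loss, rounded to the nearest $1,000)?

σ_p² = 0.69²·2.71² + 0.31²·4.27² + 2·0.91·0.69·0.31·2.71·4.27 = 9.7535 (%²).
σ_p = √9.7535 = 3.123%.
At 95%, z = 1.645.
VaR = 1.645 × 3.123% = 5.137%; on $30,000,000 that is $1,541,100.

$1,541,000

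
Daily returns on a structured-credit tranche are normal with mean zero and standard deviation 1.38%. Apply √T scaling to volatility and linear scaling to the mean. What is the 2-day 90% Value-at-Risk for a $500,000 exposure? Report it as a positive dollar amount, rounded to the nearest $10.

$12,510

At 90%, z = 1.282.
σ_{2d} = 1.38% × √2 = 1.952%.
VaR = 1.282 × 1.952% = 2.502%.
On $500,000: 0.02502 × $500,000 = $12,510.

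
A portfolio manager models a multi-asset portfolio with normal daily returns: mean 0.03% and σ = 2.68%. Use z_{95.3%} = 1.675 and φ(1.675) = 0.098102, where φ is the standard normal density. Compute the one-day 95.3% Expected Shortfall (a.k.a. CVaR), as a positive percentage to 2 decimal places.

Tail multiplier: φ(z)/(1−α) = 0.098102 / 0.047 = 2.087.
ES = −(0.03%) + 2.68% × 2.087 = 5.563%.

5.56%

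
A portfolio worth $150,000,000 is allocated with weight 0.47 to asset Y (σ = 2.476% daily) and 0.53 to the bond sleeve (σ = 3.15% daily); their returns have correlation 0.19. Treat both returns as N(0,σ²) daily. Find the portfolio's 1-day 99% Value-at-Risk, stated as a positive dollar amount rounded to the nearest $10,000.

σ_p² = 0.47²·2.476² + 0.53²·3.15² + 2·0.19·0.47·0.53·2.476·3.15 = 4.8798 (%²).
σ_p = √4.8798 = 2.209%.
At 99%, z = 2.326.
VaR = 2.326 × 2.209% = 5.138%; on $150,000,000 that is $7,707,000.

$7,710,000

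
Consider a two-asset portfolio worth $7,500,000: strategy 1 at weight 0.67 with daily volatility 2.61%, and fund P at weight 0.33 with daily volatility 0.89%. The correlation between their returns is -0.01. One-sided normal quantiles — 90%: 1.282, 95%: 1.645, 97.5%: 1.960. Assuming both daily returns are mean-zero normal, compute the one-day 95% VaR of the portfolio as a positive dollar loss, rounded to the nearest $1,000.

$218,000

σ_p² = 0.67²·2.61² + 0.33²·0.89² + 2·-0.01·0.67·0.33·2.61·0.89 = 3.1339 (%²).
σ_p = √3.1339 = 1.770%.
VaR = 1.645 × 1.770% = 2.912%; on $7,500,000 that is $218,400.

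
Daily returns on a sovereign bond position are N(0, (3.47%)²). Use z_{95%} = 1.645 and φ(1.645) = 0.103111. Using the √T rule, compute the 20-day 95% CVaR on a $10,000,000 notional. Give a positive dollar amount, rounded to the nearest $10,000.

$3,200,000

σ_{20d} = 3.47% × √20 = 15.518%.
ES multiplier = φ(z)/(1−α) = 0.103111/0.05 = 2.062.
ES = 15.518% × 2.062 = 31.998%; on $10,000,000: $3,199,800.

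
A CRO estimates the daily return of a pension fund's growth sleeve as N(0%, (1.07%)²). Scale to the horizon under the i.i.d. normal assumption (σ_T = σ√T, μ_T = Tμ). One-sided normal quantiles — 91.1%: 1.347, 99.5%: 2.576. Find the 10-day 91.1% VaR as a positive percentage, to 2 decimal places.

4.56%

σ_{10d} = 1.07% × √10 = 3.384%.
VaR = 1.347 × 3.384% = 4.558%.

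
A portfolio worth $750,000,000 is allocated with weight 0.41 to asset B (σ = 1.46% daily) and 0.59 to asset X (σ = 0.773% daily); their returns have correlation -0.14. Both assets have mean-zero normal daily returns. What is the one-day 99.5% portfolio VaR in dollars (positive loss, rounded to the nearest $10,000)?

σ_p² = 0.41²·1.46² + 0.59²·0.773² + 2·-0.14·0.41·0.59·1.46·0.773 = 0.4899 (%²).
σ_p = √0.4899 = 0.700%.
At 99.5%, z = 2.576.
VaR = 2.576 × 0.700% = 1.803%; on $750,000,000 that is $13,522,500.

$13,520,000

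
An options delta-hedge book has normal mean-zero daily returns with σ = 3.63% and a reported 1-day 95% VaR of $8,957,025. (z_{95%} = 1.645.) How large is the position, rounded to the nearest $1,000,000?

$150,000,000

VaR as a fraction of value: z·σ = 1.645 × 3.63% = 5.97135%.
Position = $8,957,025 / 0.0597135 = $150,000,000.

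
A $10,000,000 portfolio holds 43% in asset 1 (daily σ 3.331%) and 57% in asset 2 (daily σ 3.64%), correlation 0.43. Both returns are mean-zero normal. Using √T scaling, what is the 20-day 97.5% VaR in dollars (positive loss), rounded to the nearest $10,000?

σ_p = √(0.43²·3.331² + 0.57²·3.64² + 2·0.43·0.43·0.57·3.331·3.64) = 2.985%.
σ_{20d} = 2.985% × √20 = 13.349%.
z(97.5%) = 1.960.
VaR = 1.960 × 13.349% = 26.164%; on $10,000,000 that is $2,616,400.

$2,620,000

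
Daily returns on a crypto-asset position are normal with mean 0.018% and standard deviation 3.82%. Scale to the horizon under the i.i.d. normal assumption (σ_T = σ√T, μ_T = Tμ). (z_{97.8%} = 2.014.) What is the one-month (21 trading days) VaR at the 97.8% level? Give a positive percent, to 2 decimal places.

σ_{21d} = 3.82% × √21 = 17.505%; μ_{21d} = 21 × 0.018% = 0.378%.
VaR = −(0.378%) + 2.014 × 17.505% = 34.877%.

34.88%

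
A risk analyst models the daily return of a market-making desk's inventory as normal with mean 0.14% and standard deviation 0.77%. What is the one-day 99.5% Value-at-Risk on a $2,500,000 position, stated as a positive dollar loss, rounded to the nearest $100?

$46,100

At 99.5% one-sided, z = 2.576.
VaR = −μ + z·σ = −(0.14%) + 2.576 × 0.77% = 1.844%.
On $2,500,000: 0.01844 × $2,500,000 = $46,100.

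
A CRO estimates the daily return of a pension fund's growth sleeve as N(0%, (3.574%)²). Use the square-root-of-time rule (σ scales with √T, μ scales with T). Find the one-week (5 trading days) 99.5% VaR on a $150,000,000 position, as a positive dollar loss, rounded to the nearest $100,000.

At 99.5%, z = 2.576.
σ_{5d} = 3.574% × √5 = 7.992%.
VaR = 2.576 × 7.992% = 20.587%.
On $150,000,000: 0.20587 × $150,000,000 = $30,880,500.

$30,900,000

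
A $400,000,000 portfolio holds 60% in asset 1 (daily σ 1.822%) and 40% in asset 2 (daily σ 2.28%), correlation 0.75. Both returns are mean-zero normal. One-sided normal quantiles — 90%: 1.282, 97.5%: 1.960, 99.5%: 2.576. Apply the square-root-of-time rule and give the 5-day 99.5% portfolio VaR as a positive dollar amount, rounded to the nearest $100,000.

σ_p = √(0.6²·1.822² + 0.4²·2.28² + 2·0.75·0.6·0.4·1.822·2.28) = 1.877%.
σ_{5d} = 1.877% × √5 = 4.197%.
VaR = 2.576 × 4.197% = 10.811%; on $400,000,000 that is $43,244,000.

$43,200,000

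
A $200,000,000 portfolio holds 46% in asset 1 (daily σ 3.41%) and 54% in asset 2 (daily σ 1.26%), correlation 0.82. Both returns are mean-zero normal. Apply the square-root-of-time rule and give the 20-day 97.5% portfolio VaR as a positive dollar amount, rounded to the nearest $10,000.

σ_p = √(0.46²·3.41² + 0.54²·1.26² + 2·0.82·0.46·0.54·3.41·1.26) = 2.162%.
σ_{20d} = 2.162% × √20 = 9.669%.
z(97.5%) = 1.960.
VaR = 1.960 × 9.669% = 18.951%; on $200,000,000 that is $37,902,000.

$37,900,000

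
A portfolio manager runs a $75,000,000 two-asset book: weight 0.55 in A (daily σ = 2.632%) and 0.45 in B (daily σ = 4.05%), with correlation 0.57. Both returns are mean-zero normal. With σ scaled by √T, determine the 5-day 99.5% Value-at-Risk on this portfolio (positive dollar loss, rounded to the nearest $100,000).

$12,500,000

σ_p = √(0.55²·2.632² + 0.45²·4.05² + 2·0.57·0.55·0.45·2.632·4.05) = 2.903%.
σ_{5d} = 2.903% × √5 = 6.491%.
z(99.5%) = 2.576.
VaR = 2.576 × 6.491% = 16.721%; on $75,000,000 that is $12,540,750.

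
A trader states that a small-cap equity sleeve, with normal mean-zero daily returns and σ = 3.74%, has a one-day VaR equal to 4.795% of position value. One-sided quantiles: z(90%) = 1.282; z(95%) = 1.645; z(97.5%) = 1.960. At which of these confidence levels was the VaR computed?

90%

Implied z = VaR/σ = 4.795 / 3.74 = 1.282.
This matches z(90%) = 1.282.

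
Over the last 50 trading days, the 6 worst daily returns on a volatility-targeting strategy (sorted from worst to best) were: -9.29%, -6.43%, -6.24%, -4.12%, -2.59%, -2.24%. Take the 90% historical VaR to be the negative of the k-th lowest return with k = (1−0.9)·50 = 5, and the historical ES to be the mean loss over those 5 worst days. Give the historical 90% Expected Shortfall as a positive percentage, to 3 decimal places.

The 5 worst returns sum to -28.67%.
ES = −(-28.67%) / 5 = 5.734%.

5.734%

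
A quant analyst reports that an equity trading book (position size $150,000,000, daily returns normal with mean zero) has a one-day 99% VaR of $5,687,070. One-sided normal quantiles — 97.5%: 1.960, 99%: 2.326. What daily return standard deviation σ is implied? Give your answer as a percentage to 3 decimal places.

VaR as a fraction: $5,687,070 / $150,000,000 = 3.791%.
σ = VaR / z = 3.791% / 2.326 = 1.630%.

1.630%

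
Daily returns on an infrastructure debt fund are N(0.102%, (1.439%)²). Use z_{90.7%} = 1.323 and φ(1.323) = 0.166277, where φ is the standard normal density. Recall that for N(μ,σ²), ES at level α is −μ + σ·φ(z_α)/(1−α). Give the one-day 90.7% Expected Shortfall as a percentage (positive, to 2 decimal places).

Tail multiplier: φ(z)/(1−α) = 0.166277 / 0.093 = 1.788.
ES = −(0.102%) + 1.439% × 1.788 = 2.471%.

2.47%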